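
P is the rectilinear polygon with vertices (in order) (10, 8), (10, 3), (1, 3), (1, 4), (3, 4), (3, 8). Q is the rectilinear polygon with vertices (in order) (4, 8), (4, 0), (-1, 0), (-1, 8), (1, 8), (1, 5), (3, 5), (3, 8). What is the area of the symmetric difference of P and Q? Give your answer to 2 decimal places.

57.00

|P| = 37, |Q| = 34, |P∩Q| = 7.
|P △ Q| = |P| + |Q| − 2·|P∩Q| = 37 + 34 − 14 = 57.00.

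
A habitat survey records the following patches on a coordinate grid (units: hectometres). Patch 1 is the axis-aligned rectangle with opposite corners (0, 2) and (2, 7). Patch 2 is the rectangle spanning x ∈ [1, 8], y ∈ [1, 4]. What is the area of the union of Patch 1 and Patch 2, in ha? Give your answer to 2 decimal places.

29.00

By inclusion–exclusion:
Individual areas: |Patch 1| = 10, |Patch 2| = 21.
|Patch 1∩Patch 2|: x∈[1,2], y∈[2,4] → 1·2 = 2.
|Patch 1 ∪ Patch 2| = 31 − 2 = 29.00.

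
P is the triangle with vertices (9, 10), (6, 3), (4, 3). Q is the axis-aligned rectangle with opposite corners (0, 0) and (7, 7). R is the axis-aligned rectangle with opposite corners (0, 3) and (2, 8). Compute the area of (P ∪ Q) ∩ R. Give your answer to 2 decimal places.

8.00

The region (P ∪ Q) ∩ R is the polygon with vertices (0,7), (2,7), (2,3), (0,3).
By the shoelace formula its area is 8.00.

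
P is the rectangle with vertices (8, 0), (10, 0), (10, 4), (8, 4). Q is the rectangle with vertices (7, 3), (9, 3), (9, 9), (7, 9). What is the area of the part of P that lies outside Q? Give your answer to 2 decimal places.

7.00

|P∩Q|: x∈[8,9], y∈[3,4] → 1·1 = 1.
|P| = 8.
|P ∖ Q| = |P| − |P∩Q| = 8 − 1 = 7.00.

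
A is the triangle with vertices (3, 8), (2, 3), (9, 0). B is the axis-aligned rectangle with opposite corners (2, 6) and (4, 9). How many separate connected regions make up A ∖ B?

A ∖ B is a single connected region.

1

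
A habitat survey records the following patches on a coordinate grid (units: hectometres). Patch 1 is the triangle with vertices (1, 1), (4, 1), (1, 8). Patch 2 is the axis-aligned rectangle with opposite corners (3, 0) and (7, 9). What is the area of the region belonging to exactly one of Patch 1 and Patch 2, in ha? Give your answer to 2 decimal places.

|Patch 1| = 10.5, |Patch 2| = 36, |Patch 1∩Patch 2| = 1.1667.
|Patch 1 △ Patch 2| = |Patch 1| + |Patch 2| − 2·|Patch 1∩Patch 2| = 10.5 + 36 − 2.3333 = 44.17.

44.17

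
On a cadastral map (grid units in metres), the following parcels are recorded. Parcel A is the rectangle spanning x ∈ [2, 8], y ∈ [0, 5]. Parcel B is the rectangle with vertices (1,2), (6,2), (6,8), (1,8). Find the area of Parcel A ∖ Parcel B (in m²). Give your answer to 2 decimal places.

18.00

|Parcel A∩Parcel B|: x∈[2,6], y∈[2,5] → 4·3 = 12.
|Parcel A| = 30.
|Parcel A ∖ Parcel B| = |Parcel A| − |Parcel A∩Parcel B| = 30 − 12 = 18.00.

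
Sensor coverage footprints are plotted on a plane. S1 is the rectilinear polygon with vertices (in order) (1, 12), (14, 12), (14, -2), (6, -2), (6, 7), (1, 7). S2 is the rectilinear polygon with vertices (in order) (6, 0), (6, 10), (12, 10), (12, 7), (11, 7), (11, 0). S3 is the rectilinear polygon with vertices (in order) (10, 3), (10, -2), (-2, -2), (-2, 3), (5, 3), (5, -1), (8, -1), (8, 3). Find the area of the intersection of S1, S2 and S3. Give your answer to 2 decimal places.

6.00

The intersection is the polygon with vertices (8,0), (8,3), (10,3), (10,0).
By the shoelace formula its area is 6.00.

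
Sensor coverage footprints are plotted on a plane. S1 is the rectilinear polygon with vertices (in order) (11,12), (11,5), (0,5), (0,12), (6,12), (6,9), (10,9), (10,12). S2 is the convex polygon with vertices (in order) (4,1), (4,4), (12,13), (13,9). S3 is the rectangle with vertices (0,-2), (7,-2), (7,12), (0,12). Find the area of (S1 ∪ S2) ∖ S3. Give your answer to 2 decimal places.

28.58

|S1 ∪ S2| = 82.1319.
|(S1 ∪ S2) ∩ S3| = 53.5556.
|(S1 ∪ S2) ∖ S3| = 82.1319 − 53.5556 = 28.58.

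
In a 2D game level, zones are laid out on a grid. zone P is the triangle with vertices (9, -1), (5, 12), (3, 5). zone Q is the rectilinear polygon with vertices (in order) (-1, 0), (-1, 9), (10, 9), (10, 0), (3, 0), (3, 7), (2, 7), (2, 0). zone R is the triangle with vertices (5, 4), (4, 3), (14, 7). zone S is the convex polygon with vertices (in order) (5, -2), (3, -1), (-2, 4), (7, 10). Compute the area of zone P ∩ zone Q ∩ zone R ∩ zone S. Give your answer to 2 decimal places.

The intersection is the polygon with vertices (5,4), (6.059,4.353), (5.964,3.786), (4.714,3.286), (4.5,3.5).
By the shoelace formula its area is 0.77.

0.77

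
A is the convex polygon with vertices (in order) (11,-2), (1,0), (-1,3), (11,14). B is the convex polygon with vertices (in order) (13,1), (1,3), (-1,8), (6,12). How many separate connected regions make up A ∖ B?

A ∖ B splits into 2 disjoint pieces (area 36.0081, area 19.5256).

2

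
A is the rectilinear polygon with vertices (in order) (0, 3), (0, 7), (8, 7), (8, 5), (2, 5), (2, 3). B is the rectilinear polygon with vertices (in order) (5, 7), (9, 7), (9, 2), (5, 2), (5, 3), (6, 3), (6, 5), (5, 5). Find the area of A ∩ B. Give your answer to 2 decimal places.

The intersection is the polygon with vertices (8,7), (8,5), (6,5), (5,5), (5,7).
By the shoelace formula its area is 6.00.

6.00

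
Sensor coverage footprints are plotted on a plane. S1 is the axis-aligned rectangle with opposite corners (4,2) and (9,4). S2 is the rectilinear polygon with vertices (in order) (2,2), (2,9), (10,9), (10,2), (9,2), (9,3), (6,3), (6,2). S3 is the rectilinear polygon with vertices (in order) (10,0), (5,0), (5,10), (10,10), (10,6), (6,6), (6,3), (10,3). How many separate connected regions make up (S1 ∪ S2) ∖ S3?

(S1 ∪ S2) ∖ S3 splits into 2 disjoint pieces (area 21, area 12).

2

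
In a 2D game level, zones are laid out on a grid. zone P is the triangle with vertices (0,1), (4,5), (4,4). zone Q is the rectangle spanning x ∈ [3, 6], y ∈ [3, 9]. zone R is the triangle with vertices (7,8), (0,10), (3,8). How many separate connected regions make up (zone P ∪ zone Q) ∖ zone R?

2

(zone P ∪ zone Q) ∖ zone R splits into 2 disjoint pieces (area 16.125, area 0.8929).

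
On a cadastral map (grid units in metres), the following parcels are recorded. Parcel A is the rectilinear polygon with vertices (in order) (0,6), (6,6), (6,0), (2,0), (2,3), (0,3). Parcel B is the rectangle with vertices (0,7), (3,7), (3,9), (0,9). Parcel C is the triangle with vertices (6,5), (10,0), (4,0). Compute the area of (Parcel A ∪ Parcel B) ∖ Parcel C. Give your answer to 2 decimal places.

|Parcel A ∪ Parcel B| = 36.
|(Parcel A ∪ Parcel B) ∩ Parcel C| = 5.
|(Parcel A ∪ Parcel B) ∖ Parcel C| = 36 − 5 = 31.00.

31.00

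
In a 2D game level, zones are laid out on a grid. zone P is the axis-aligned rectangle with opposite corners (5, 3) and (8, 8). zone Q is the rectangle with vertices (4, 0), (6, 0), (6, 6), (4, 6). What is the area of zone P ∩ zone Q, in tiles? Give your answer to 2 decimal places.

|zone P∩zone Q|: x∈[5,6], y∈[3,6] → 1·3 = 3.

3.00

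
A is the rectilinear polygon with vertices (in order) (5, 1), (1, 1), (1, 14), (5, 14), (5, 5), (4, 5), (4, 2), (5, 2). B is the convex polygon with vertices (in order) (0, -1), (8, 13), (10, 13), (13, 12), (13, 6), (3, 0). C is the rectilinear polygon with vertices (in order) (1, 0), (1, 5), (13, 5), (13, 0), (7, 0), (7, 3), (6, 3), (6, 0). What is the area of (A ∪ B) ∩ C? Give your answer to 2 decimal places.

|A ∪ B| = 122.0155.
|(A ∪ B) ∩ C| = 29.95.

29.95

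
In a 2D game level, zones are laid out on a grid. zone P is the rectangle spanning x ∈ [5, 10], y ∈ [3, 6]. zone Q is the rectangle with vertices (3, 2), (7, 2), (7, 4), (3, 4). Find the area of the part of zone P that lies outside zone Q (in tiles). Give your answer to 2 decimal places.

13.00

|zone P∩zone Q|: x∈[5,7], y∈[3,4] → 2·1 = 2.
|zone P| = 15.
|zone P ∖ zone Q| = |zone P| − |zone P∩zone Q| = 15 − 2 = 13.00.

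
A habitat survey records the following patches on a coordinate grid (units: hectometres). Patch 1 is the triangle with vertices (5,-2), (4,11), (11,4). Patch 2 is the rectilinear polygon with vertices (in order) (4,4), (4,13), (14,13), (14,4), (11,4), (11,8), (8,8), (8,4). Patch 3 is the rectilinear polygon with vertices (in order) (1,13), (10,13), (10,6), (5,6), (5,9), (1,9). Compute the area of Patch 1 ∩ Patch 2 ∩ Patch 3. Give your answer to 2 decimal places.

8.85

The intersection is the polygon with vertices (8,7), (8,6), (5,6), (5,9), (4.154,9), (4,11).
By the shoelace formula its area is 8.85.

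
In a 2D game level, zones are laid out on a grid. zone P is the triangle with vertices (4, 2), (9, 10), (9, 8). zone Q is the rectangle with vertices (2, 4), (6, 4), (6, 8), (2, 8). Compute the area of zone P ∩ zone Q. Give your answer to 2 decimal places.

The intersection is the polygon with vertices (6,5.2), (6,4.4), (5.667,4), (5.25,4).
By the shoelace formula its area is 0.38.

0.38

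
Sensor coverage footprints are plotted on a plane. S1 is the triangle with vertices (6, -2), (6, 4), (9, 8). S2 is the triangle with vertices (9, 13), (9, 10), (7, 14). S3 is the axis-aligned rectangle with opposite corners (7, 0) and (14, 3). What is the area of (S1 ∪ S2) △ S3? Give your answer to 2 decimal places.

32.17

|S1 ∪ S2| = 12.
|(S1 ∪ S2) ∩ S3| = 0.4167.
|(S1 ∪ S2) △ S3| = 12 + 21 − 0.8333 = 32.17.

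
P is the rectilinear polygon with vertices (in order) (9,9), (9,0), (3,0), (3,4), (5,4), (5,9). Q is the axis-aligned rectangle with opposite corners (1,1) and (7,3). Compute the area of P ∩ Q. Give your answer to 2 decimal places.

8.00

The intersection is the polygon with vertices (3,3), (7,3), (7,1), (3,1).
By the shoelace formula its area is 8.00.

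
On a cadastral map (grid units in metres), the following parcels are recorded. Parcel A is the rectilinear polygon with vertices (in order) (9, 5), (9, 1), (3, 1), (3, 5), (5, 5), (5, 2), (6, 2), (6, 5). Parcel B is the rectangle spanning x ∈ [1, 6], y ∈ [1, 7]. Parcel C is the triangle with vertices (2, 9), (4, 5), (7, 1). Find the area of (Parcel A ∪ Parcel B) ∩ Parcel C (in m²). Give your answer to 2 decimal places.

1.75

The region (Parcel A ∪ Parcel B) ∩ Parcel C is the polygon with vertices (3.25,7), (7,1), (4,5), (3,7).
By the shoelace formula its area is 1.75.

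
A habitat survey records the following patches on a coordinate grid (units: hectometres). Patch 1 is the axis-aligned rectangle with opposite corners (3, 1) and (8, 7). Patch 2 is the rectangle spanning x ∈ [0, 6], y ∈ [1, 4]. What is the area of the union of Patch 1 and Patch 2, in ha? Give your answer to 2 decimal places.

39.00

By inclusion–exclusion:
Individual areas: |Patch 1| = 30, |Patch 2| = 18.
|Patch 1∩Patch 2|: x∈[3,6], y∈[1,4] → 3·3 = 9.
|Patch 1 ∪ Patch 2| = 48 − 9 = 39.00.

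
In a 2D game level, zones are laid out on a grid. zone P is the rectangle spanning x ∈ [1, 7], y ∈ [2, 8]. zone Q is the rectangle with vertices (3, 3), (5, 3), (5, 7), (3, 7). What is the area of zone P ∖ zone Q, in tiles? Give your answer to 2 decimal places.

28.00

|zone P∩zone Q|: x∈[3,5], y∈[3,7] → 2·4 = 8.
|zone P| = 36.
|zone P ∖ zone Q| = |zone P| − |zone P∩zone Q| = 36 − 8 = 28.00.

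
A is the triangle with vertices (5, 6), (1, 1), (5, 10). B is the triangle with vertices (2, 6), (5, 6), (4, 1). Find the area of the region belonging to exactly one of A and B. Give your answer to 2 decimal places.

9.77

|A| = 8, |B| = 7.5, |A∩B| = 2.8655.
|A △ B| = |A| + |B| − 2·|A∩B| = 8 + 7.5 − 5.731 = 9.77.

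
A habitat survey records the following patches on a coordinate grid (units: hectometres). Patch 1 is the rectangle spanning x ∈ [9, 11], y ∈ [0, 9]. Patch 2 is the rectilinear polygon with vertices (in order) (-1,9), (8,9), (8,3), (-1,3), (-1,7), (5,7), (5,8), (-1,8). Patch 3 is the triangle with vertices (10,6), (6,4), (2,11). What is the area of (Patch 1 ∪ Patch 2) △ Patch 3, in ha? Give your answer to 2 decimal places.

|Patch 1 ∪ Patch 2| = 66.
|(Patch 1 ∪ Patch 2) ∩ Patch 3| = 13.2554.
|(Patch 1 ∪ Patch 2) △ Patch 3| = 66 + 18 − 26.5107 = 57.49.

57.49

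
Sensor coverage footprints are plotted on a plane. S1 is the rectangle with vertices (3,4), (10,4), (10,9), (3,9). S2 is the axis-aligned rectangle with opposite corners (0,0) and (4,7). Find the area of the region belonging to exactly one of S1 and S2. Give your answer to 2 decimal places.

|S1∩S2|: x∈[3,4], y∈[4,7] → 1·3 = 3.
|S1 △ S2| = |S1| + |S2| − 2·|S1∩S2| = 35 + 28 − 6 = 57.00.

57.00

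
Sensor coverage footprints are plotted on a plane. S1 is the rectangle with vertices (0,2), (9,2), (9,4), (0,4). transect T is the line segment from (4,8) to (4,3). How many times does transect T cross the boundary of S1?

1

The segment meets the boundary at (4,4).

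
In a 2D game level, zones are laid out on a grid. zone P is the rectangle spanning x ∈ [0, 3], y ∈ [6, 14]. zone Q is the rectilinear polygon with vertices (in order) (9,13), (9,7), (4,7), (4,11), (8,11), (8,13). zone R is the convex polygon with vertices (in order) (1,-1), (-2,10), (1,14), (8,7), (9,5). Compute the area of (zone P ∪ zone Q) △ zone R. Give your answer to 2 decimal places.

|zone P ∪ zone Q| = 46.
|(zone P ∪ zone Q) ∩ zone R| = 29.3333.
|(zone P ∪ zone Q) △ zone R| = 46 + 86 − 58.6667 = 73.33.

73.33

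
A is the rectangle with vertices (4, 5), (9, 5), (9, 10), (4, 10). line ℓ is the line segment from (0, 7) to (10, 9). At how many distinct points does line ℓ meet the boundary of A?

2

The segment meets the boundary at (9,8.8), (4,7.8).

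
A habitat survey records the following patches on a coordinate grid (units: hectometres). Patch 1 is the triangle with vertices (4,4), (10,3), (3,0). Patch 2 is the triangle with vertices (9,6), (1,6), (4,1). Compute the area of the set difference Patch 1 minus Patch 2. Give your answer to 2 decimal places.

7.85

|Patch 1| = 12.5, |Patch 1∩Patch 2| = 4.6513.
|Patch 1 ∖ Patch 2| = |Patch 1| − |Patch 1∩Patch 2| = 12.5 − 4.6513 = 7.85.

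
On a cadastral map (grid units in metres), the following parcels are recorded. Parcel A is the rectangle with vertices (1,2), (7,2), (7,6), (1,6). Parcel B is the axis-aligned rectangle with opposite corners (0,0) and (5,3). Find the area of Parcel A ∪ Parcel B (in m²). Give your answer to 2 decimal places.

35.00

By inclusion–exclusion:
Individual areas: |Parcel A| = 24, |Parcel B| = 15.
|Parcel A∩Parcel B|: x∈[1,5], y∈[2,3] → 4·1 = 4.
|Parcel A ∪ Parcel B| = 39 − 4 = 35.00.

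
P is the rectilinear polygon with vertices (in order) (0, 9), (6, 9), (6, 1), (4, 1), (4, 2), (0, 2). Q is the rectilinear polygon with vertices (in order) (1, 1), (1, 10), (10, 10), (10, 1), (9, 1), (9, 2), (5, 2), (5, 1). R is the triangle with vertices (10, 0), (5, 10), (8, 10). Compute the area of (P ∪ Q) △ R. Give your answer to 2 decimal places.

|P ∪ Q| = 85.
|(P ∪ Q) ∩ R| = 14.85.
|(P ∪ Q) △ R| = 85 + 15 − 29.7 = 70.30.

70.30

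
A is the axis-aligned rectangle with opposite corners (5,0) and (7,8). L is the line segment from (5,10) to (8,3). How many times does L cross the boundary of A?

2

The segment meets the boundary at (7,5.333), (5.857,8).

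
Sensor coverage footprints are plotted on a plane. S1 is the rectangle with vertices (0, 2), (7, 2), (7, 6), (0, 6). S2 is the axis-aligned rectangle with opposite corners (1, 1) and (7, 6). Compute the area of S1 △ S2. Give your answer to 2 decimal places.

|S1∩S2|: x∈[1,7], y∈[2,6] → 6·4 = 24.
|S1 △ S2| = |S1| + |S2| − 2·|S1∩S2| = 28 + 30 − 48 = 10.00.

10.00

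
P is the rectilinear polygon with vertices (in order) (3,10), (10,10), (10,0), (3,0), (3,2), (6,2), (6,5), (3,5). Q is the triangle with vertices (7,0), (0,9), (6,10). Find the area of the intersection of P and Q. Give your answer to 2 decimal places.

18.80

The intersection is the polygon with vertices (6,2), (6,5), (3.111,5), (3,5.143), (3,9.5), (6,10), (7,0), (5.444,2).
By the shoelace formula its area is 18.80.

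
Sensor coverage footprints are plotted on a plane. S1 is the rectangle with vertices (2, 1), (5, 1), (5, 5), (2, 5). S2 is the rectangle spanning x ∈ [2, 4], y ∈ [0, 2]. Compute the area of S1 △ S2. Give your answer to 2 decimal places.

12.00

|S1∩S2|: x∈[2,4], y∈[1,2] → 2·1 = 2.
|S1 △ S2| = |S1| + |S2| − 2·|S1∩S2| = 12 + 4 − 4 = 12.00.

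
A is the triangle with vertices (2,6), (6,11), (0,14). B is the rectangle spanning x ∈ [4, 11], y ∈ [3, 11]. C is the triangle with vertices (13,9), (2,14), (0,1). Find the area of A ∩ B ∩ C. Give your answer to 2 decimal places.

The intersection is the polygon with vertices (4,11), (6,11), (4,8.5).
By the shoelace formula its area is 2.50.

2.50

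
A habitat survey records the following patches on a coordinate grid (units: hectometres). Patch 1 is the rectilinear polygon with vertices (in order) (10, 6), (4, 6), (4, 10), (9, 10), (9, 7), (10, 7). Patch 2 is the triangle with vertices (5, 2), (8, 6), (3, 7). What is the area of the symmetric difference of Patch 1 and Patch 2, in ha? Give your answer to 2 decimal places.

29.30

|Patch 1| = 21, |Patch 2| = 11.5, |Patch 1∩Patch 2| = 1.6.
|Patch 1 △ Patch 2| = |Patch 1| + |Patch 2| − 2·|Patch 1∩Patch 2| = 21 + 11.5 − 3.2 = 29.30.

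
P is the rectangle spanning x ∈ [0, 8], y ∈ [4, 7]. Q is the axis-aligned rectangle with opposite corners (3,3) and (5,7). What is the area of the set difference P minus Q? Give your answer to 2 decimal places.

18.00

|P∩Q|: x∈[3,5], y∈[4,7] → 2·3 = 6.
|P| = 24.
|P ∖ Q| = |P| − |P∩Q| = 24 − 6 = 18.00.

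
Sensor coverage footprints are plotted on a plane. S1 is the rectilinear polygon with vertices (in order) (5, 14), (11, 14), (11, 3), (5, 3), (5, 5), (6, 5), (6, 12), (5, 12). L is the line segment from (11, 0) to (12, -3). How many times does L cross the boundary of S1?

The segment lies entirely outside S1 and never meets its boundary.

0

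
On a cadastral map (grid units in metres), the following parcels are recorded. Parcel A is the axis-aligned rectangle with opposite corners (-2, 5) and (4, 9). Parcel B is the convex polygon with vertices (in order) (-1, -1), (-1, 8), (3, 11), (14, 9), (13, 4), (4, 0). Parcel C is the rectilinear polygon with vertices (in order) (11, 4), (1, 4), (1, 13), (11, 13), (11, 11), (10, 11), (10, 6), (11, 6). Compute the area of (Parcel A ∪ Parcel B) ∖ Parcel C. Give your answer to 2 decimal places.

|Parcel A ∪ Parcel B| = 130.6667.
|(Parcel A ∪ Parcel B) ∩ Parcel C| = 59.0455.
|(Parcel A ∪ Parcel B) ∖ Parcel C| = 130.6667 − 59.0455 = 71.62.

71.62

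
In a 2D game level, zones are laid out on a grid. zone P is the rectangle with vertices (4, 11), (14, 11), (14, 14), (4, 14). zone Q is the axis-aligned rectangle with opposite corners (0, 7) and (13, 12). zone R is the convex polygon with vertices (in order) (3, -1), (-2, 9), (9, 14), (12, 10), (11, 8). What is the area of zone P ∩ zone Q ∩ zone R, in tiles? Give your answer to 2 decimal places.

6.79

The intersection is the polygon with vertices (4,11.727), (4.6,12), (10.5,12), (11.25,11), (4,11).
By the shoelace formula its area is 6.79.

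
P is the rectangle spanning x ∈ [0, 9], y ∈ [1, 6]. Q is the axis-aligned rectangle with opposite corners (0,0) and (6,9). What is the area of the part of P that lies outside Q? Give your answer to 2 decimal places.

|P∩Q|: x∈[0,6], y∈[1,6] → 6·5 = 30.
|P| = 45.
|P ∖ Q| = |P| − |P∩Q| = 45 − 30 = 15.00.

15.00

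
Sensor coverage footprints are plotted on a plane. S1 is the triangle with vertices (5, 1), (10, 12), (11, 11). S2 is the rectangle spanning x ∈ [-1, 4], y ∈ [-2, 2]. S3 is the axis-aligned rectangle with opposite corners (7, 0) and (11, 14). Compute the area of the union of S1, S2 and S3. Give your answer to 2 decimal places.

By inclusion–exclusion:
Individual areas: |S1| = 8, |S2| = 20, |S3| = 56.
|S1∩S2| = 0.
|S1∩S3| = 6.9333.
|S2∩S3| = 0 (no overlap).
|S1∩S2∩S3| = 0.
|S1 ∪ S2 ∪ S3| = 84 − 6.9333 + 0 = 77.07.

77.07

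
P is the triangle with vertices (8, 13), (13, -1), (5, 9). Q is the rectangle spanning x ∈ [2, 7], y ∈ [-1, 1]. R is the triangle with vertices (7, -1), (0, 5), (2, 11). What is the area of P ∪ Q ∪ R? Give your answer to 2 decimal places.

By inclusion–exclusion:
Individual areas: |P| = 31, |Q| = 10, |R| = 27.
|P∩Q| = 0.
|P∩R| = 0.
|Q∩R| = 1.5.
|P∩Q∩R| = 0.
|P ∪ Q ∪ R| = 68 − 1.5 + 0 = 66.50.

66.50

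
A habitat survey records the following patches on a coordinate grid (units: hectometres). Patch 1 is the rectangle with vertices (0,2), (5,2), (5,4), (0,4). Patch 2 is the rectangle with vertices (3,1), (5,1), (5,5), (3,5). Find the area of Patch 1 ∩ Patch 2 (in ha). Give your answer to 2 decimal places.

|Patch 1∩Patch 2|: x∈[3,5], y∈[2,4] → 2·2 = 4.

4.00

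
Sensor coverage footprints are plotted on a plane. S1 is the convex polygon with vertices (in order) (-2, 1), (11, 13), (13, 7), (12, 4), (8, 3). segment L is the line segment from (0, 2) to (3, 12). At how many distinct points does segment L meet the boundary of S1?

The segment meets the boundary at (0.351,3.17).

1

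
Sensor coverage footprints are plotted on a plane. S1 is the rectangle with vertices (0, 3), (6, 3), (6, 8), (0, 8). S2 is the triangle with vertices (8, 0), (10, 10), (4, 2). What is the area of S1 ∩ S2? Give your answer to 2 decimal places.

1.04

The intersection is the polygon with vertices (6,3), (4.75,3), (6,4.667).
By the shoelace formula its area is 1.04.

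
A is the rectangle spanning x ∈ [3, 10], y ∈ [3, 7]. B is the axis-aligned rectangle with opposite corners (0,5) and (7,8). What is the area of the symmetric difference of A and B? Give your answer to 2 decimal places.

33.00

|A∩B|: x∈[3,7], y∈[5,7] → 4·2 = 8.
|A △ B| = |A| + |B| − 2·|A∩B| = 28 + 21 − 16 = 33.00.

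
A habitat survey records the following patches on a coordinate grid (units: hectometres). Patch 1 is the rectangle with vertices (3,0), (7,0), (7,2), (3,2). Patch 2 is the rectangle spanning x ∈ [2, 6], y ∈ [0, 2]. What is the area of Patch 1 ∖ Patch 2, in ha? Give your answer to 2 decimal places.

|Patch 1∩Patch 2|: x∈[3,6], y∈[0,2] → 3·2 = 6.
|Patch 1| = 8.
|Patch 1 ∖ Patch 2| = |Patch 1| − |Patch 1∩Patch 2| = 8 − 6 = 2.00.

2.00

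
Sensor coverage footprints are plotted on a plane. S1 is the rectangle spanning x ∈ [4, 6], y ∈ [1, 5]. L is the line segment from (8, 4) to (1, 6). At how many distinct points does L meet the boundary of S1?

The segment meets the boundary at (4.5,5), (6,4.571).

2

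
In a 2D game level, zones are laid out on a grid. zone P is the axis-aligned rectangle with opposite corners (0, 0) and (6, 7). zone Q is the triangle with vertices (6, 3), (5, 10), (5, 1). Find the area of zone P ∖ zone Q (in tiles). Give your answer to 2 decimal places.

|zone P| = 42, |zone P∩zone Q| = 3.8571.
|zone P ∖ zone Q| = |zone P| − |zone P∩zone Q| = 42 − 3.8571 = 38.14.

38.14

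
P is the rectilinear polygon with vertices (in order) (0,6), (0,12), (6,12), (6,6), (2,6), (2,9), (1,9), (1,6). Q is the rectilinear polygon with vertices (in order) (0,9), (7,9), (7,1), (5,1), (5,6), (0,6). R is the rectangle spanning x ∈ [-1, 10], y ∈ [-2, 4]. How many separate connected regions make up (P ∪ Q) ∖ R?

(P ∪ Q) ∖ R is a single connected region.

1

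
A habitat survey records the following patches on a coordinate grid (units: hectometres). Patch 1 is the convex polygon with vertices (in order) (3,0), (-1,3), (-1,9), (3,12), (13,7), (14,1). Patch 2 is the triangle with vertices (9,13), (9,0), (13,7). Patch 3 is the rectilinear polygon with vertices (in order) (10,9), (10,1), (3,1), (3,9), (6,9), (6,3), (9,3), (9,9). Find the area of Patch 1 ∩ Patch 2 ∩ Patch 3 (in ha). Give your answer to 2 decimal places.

7.59

The intersection is the polygon with vertices (9.571,1), (9,1), (9,3), (9,9), (10,8.5), (10,1.75).
By the shoelace formula its area is 7.59.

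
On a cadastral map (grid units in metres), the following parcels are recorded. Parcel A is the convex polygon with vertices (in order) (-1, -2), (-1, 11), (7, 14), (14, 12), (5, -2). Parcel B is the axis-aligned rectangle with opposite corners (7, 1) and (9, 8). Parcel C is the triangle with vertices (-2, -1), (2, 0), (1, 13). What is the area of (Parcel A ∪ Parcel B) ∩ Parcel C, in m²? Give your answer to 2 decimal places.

24.05

The region (Parcel A ∪ Parcel B) ∩ Parcel C is the polygon with vertices (1.093,11.785), (2,0), (-1,-0.75), (-1,3.667), (0.709,11.641).
By the shoelace formula its area is 24.05.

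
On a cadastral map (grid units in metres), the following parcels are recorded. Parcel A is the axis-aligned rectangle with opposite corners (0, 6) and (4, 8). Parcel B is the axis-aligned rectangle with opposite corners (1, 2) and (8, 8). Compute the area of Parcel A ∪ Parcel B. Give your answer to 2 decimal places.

44.00

By inclusion–exclusion:
Individual areas: |Parcel A| = 8, |Parcel B| = 42.
|Parcel A∩Parcel B|: x∈[1,4], y∈[6,8] → 3·2 = 6.
|Parcel A ∪ Parcel B| = 50 − 6 = 44.00.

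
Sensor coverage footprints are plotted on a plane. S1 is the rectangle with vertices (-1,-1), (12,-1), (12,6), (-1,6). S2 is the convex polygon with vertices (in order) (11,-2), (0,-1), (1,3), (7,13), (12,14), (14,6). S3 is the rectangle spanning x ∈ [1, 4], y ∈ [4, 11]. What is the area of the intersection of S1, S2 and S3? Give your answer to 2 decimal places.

The intersection is the polygon with vertices (2.8,6), (4,6), (4,4), (1.6,4).
By the shoelace formula its area is 3.60.

3.60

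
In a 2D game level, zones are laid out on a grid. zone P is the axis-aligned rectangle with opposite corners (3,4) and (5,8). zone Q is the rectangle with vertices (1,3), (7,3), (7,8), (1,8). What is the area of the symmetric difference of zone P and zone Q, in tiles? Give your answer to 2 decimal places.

|zone P∩zone Q|: x∈[3,5], y∈[4,8] → 2·4 = 8.
|zone P △ zone Q| = |zone P| + |zone Q| − 2·|zone P∩zone Q| = 8 + 30 − 16 = 22.00.

22.00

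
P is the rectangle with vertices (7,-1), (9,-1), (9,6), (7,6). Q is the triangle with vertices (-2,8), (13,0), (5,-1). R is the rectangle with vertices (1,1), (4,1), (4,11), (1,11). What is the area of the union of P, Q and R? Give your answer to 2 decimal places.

66.96

By inclusion–exclusion:
Individual areas: |P| = 14, |Q| = 39.5, |R| = 30.
|P∩Q| = 6.5833.
|P∩R| = 0 (no overlap).
|Q∩R| = 9.9587.
|P∩Q∩R| = 0.
|P ∪ Q ∪ R| = 83.5 − 16.5421 + 0 = 66.96.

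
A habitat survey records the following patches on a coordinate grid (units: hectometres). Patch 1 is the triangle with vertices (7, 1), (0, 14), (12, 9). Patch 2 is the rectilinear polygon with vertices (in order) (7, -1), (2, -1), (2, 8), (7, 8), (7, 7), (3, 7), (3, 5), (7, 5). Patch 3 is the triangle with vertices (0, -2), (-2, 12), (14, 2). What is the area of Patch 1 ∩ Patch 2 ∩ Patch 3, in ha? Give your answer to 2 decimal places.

6.01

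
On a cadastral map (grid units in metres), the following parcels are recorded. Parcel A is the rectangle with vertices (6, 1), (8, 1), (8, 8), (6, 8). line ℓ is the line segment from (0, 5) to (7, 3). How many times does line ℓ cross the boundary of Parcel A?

1

The segment meets the boundary at (6,3.286).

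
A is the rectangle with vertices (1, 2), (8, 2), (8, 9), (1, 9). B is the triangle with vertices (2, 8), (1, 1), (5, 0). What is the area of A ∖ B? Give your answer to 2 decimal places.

|A| = 49, |A∩B| = 9.3214.
|A ∖ B| = |A| − |A∩B| = 49 − 9.3214 = 39.68.

39.68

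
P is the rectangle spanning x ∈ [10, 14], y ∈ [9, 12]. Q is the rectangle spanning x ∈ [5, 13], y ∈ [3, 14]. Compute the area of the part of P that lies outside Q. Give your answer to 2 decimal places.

|P∩Q|: x∈[10,13], y∈[9,12] → 3·3 = 9.
|P| = 12.
|P ∖ Q| = |P| − |P∩Q| = 12 − 9 = 3.00.

3.00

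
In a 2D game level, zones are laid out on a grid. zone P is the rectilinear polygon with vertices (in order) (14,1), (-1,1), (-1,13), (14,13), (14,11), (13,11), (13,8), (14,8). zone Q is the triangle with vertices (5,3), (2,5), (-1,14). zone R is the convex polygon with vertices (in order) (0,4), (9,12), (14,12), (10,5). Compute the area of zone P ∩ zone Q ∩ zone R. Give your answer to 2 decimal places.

The intersection is the polygon with vertices (4.224,4.422), (3.043,4.304), (2,5), (1.8,5.6), (3,6.667).
By the shoelace formula its area is 3.08.

3.08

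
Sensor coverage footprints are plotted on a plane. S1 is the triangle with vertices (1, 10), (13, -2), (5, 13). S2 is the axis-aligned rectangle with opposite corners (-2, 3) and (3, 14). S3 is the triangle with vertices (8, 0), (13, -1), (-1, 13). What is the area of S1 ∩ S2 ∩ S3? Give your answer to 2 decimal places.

The intersection is the polygon with vertices (1.571,10.429), (3,9), (3,8), (1.25,9.75), (1.051,10.038).
By the shoelace formula its area is 1.70.

1.70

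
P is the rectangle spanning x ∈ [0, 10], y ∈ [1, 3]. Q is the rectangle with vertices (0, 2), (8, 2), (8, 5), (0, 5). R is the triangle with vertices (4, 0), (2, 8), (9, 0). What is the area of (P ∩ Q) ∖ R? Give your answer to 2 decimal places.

|P ∩ Q| = 8.
|(P ∩ Q) ∩ R| = 3.4375.
|(P ∩ Q) ∖ R| = 8 − 3.4375 = 4.56.

4.56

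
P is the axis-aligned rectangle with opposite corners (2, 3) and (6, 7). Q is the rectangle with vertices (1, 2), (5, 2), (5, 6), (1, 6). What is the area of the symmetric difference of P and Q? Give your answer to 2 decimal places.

|P∩Q|: x∈[2,5], y∈[3,6] → 3·3 = 9.
|P △ Q| = |P| + |Q| − 2·|P∩Q| = 16 + 16 − 18 = 14.00.

14.00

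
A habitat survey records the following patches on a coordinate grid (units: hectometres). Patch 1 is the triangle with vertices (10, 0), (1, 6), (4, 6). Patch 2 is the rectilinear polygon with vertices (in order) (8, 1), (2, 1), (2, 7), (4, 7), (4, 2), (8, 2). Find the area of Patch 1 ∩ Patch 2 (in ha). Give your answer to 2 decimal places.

3.00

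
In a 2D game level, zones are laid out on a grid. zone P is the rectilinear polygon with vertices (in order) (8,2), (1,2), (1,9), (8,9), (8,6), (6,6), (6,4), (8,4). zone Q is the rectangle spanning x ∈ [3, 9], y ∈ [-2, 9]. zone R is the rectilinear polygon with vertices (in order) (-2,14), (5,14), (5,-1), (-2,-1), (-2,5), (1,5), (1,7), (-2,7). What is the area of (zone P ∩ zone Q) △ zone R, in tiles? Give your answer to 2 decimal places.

102.00

|zone P ∩ zone Q| = 31.
|(zone P ∩ zone Q) ∩ zone R| = 14.
|(zone P ∩ zone Q) △ zone R| = 31 + 99 − 28 = 102.00.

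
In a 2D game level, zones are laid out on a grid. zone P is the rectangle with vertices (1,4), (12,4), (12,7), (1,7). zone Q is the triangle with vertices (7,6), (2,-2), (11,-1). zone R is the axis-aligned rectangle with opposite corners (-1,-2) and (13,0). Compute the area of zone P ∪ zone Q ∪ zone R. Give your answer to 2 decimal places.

80.14

By inclusion–exclusion:
Individual areas: |zone P| = 33, |zone Q| = 33.5, |zone R| = 28.
|zone P∩zone Q| = 2.3929.
|zone P∩zone R| = 0 (no overlap).
|zone Q∩zone R| = 11.9643.
|zone P∩zone Q∩zone R| = 0.
|zone P ∪ zone Q ∪ zone R| = 94.5 − 14.3571 + 0 = 80.14.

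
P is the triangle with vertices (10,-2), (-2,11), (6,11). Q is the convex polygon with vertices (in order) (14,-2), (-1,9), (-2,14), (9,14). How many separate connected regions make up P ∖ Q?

P ∖ Q splits into 2 disjoint pieces (area 10.5826, area 0.2489).

2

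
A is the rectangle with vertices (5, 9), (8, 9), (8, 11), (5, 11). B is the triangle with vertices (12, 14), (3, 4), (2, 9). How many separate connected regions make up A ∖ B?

2

A ∖ B splits into 2 disjoint pieces (area 0.1389, area 0.25).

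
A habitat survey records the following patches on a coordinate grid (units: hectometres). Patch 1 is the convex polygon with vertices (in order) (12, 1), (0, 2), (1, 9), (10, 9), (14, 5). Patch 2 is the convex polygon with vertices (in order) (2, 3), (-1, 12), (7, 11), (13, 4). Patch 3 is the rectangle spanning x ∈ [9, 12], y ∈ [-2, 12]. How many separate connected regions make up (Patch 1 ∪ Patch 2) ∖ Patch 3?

(Patch 1 ∪ Patch 2) ∖ Patch 3 splits into 2 disjoint pieces (area 84.1393, area 6).

2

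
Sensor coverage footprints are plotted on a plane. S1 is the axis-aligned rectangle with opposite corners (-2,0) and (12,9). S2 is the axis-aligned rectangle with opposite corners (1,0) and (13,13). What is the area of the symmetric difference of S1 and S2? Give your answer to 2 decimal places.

84.00

|S1∩S2|: x∈[1,12], y∈[0,9] → 11·9 = 99.
|S1 △ S2| = |S1| + |S2| − 2·|S1∩S2| = 126 + 156 − 198 = 84.00.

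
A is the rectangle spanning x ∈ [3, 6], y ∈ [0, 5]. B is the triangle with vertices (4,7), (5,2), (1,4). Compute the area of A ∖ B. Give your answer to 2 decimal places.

10.90

|A| = 15, |A∩B| = 4.1.
|A ∖ B| = |A| − |A∩B| = 15 − 4.1 = 10.90.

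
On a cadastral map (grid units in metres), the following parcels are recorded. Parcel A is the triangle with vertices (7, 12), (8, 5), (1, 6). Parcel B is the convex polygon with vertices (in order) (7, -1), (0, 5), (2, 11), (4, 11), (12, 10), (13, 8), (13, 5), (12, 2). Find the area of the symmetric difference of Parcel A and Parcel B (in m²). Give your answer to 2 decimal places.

|Parcel A| = 24, |Parcel B| = 111, |Parcel A∩Parcel B| = 23.0222.
|Parcel A △ Parcel B| = |Parcel A| + |Parcel B| − 2·|Parcel A∩Parcel B| = 24 + 111 − 46.0444 = 88.96.

88.96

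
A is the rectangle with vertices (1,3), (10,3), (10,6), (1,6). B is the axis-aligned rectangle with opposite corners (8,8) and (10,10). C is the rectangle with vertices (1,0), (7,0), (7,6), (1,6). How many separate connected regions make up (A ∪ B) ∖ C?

2

(A ∪ B) ∖ C splits into 2 disjoint pieces (area 9, area 4).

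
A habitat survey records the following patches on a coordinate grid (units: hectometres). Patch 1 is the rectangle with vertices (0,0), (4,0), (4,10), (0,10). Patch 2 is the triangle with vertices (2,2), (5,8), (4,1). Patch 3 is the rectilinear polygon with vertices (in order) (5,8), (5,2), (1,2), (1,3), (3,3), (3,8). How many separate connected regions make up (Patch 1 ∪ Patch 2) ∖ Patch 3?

1

(Patch 1 ∪ Patch 2) ∖ Patch 3 is a single connected region.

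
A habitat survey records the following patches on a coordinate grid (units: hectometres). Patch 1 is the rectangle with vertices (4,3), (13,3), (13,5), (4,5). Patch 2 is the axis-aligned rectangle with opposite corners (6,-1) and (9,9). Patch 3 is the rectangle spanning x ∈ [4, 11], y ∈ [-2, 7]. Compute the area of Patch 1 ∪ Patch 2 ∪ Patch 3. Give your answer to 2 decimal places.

By inclusion–exclusion:
Individual areas: |Patch 1| = 18, |Patch 2| = 30, |Patch 3| = 63.
|Patch 1∩Patch 2|: x∈[6,9], y∈[3,5] → 3·2 = 6.
|Patch 1∩Patch 3|: x∈[4,11], y∈[3,5] → 7·2 = 14.
|Patch 2∩Patch 3|: x∈[6,9], y∈[-1,7] → 3·8 = 24.
|Patch 1∩Patch 2∩Patch 3| = 6.
|Patch 1 ∪ Patch 2 ∪ Patch 3| = 111 − 44 + 6 = 73.00.

73.00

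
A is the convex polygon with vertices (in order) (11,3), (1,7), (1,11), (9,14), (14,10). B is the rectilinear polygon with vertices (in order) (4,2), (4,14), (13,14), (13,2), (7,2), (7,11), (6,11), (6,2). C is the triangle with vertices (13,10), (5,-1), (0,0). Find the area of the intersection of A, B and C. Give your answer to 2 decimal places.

The intersection is the polygon with vertices (7,5.385), (13,10), (8.606,3.958), (7,4.6).
By the shoelace formula its area is 8.62.

8.62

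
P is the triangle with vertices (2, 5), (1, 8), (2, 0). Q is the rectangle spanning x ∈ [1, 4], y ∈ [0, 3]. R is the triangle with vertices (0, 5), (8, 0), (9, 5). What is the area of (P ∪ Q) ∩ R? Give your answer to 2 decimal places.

|P ∪ Q| = 10.9375.
|(P ∪ Q) ∩ R| = 0.81.

0.81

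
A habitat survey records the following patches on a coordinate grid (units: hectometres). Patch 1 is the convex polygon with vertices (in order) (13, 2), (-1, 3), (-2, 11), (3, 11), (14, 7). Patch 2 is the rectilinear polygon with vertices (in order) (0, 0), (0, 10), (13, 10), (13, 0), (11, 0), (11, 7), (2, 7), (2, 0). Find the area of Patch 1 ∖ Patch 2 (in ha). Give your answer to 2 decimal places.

|Patch 1| = 107.5, |Patch 1∩Patch 2| = 47.586.
|Patch 1 ∖ Patch 2| = |Patch 1| − |Patch 1∩Patch 2| = 107.5 − 47.586 = 59.91.

59.91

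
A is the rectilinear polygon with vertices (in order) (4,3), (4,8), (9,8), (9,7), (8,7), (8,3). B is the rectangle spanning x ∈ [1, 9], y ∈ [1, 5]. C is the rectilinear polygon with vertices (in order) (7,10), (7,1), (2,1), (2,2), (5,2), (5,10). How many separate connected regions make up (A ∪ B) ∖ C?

2

(A ∪ B) ∖ C splits into 2 disjoint pieces (area 16, area 12).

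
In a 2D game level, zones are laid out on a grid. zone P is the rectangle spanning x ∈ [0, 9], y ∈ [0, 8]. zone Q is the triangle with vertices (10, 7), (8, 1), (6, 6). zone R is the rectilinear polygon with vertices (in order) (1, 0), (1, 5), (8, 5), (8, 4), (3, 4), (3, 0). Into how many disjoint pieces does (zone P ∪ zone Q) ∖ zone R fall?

(zone P ∪ zone Q) ∖ zone R is a single connected region.

1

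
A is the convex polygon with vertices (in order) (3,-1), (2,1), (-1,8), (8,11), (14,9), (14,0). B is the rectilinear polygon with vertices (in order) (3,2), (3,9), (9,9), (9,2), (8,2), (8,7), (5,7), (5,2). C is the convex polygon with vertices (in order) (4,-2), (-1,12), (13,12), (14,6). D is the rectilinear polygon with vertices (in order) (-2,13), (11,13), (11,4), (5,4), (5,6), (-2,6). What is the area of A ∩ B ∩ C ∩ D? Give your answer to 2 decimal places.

17.00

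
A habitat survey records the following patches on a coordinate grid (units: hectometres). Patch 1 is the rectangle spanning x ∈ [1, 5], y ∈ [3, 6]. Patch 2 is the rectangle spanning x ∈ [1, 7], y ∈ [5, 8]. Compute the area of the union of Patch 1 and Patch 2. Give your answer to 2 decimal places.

By inclusion–exclusion:
Individual areas: |Patch 1| = 12, |Patch 2| = 18.
|Patch 1∩Patch 2|: x∈[1,5], y∈[5,6] → 4·1 = 4.
|Patch 1 ∪ Patch 2| = 30 − 4 = 26.00.

26.00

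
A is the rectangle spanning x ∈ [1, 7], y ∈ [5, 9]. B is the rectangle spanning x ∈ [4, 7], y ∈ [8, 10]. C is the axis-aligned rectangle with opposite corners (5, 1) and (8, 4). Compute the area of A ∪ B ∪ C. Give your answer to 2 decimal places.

36.00

By inclusion–exclusion:
Individual areas: |A| = 24, |B| = 6, |C| = 9.
|A∩B|: x∈[4,7], y∈[8,9] → 3·1 = 3.
|A∩C| = 0 (no overlap).
|B∩C| = 0 (no overlap).
|A∩B∩C| = 0.
|A ∪ B ∪ C| = 39 − 3 + 0 = 36.00.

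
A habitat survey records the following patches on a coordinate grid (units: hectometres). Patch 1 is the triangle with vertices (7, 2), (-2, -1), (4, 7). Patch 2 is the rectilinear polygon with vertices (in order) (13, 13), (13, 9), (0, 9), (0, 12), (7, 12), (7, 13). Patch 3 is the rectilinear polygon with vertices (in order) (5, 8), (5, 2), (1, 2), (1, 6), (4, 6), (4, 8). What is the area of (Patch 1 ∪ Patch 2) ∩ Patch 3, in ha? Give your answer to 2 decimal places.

12.79

The region (Patch 1 ∪ Patch 2) ∩ Patch 3 is the polygon with vertices (3.25,6), (4,6), (4,7), (5,5.333), (5,2), (1,2), (1,3).
By the shoelace formula its area is 12.79.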